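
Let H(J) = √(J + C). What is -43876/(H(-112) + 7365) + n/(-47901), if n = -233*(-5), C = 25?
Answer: (-1165*√87 + 2110284501*I)/(47901*(√87 - 7365*I)) ≈ -5.9817 + 0.0075447*I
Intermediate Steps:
n = 1165
H(J) = √(25 + J) (H(J) = √(J + 25) = √(25 + J))
-43876/(H(-112) + 7365) + n/(-47901) = -43876/(√(25 - 112) + 7365) + 1165/(-47901) = -43876/(√(-87) + 7365) + 1165*(-1/47901) = -43876/(I*√87 + 7365) - 1165/47901 = -43876/(7365 + I*√87) - 1165/47901 = -1165/47901 - 43876/(7365 + I*√87)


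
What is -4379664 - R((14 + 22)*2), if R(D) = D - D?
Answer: -4379664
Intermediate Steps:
R(D) = 0
-4379664 - R((14 + 22)*2) = -4379664 - 1*0 = -4379664 + 0 = -4379664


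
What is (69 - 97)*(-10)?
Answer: 280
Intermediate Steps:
(69 - 97)*(-10) = -28*(-10) = 280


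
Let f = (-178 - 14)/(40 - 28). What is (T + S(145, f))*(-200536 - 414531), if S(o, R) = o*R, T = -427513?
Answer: 264376093811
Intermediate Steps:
f = -16 (f = -192/12 = -192*1/12 = -16)
S(o, R) = R*o
(T + S(145, f))*(-200536 - 414531) = (-427513 - 16*145)*(-200536 - 414531) = (-427513 - 2320)*(-615067) = -429833*(-615067) = 264376093811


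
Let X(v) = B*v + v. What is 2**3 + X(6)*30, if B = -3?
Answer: -352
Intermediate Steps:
X(v) = -2*v (X(v) = -3*v + v = -2*v)
2**3 + X(6)*30 = 2**3 - 2*6*30 = 8 - 12*30 = 8 - 360 = -352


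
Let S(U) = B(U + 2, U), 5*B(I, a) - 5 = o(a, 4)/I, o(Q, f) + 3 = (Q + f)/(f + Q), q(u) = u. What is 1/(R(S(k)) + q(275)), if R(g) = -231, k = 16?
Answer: 1/44 ≈ 0.022727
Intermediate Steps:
o(Q, f) = -2 (o(Q, f) = -3 + (Q + f)/(f + Q) = -3 + (Q + f)/(Q + f) = -3 + 1 = -2)
B(I, a) = 1 - 2/(5*I) (B(I, a) = 1 + (-2/I)/5 = 1 - 2/(5*I))
S(U) = (8/5 + U)/(2 + U) (S(U) = (-2/5 + (U + 2))/(U + 2) = (-2/5 + (2 + U))/(2 + U) = (8/5 + U)/(2 + U))
1/(R(S(k)) + q(275)) = 1/(-231 + 275) = 1/44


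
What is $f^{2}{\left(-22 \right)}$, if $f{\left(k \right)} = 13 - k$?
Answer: $1225$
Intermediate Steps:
$f^{2}{\left(-22 \right)} = \left(13 - -22\right)^{2} = \left(13 + 22\right)^{2} = 35^{2} = 1225$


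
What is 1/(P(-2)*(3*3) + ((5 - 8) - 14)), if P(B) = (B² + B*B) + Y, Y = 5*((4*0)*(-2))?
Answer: 1/55 ≈ 0.018182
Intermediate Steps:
Y = 0 (Y = 5*(0*(-2)) = 5*0 = 0)
P(B) = 2*B² (P(B) = (B² + B*B) + 0 = (B² + B²) + 0 = 2*B² + 0 = 2*B²)
1/(P(-2)*(3*3) + ((5 - 8) - 14)) = 1/((2*(-2)²)*(3*3) + ((5 - 8) - 14)) = 1/((2*4)*9 + (-3 - 14)) = 1/(8*9 - 17) = 1/(72 - 17) = 1/55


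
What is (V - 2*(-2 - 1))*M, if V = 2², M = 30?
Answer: 300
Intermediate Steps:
V = 4
(V - 2*(-2 - 1))*M = (4 - 2*(-2 - 1))*30 = (4 - 2*(-3))*30 = (4 + 6)*30 = 10*30 = 300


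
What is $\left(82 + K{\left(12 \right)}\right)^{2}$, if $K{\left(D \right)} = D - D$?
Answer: $6724$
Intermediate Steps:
$K{\left(D \right)} = 0$
$\left(82 + K{\left(12 \right)}\right)^{2} = \left(82 + 0\right)^{2} = 82^{2} = 6724$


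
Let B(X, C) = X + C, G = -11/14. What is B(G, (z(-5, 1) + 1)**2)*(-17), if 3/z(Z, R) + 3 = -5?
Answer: 3009/448 ≈ 6.7165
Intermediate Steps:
z(Z, R) = -3/8 (z(Z, R) = 3/(-3 - 5) = 3/(-8) = 3*(-1/8) = -3/8)
G = -11/14 (G = -11*1/14 = -11/14 ≈ -0.78571)
B(X, C) = C + X
B(G, (z(-5, 1) + 1)**2)*(-17) = ((-3/8 + 1)**2 - 11/14)*(-17) = ((5/8)**2 - 11/14)*(-17) = (25/64 - 11/14)*(-17) = -177/448*(-17) = 3009/448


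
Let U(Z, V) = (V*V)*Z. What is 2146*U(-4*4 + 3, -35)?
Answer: -34175050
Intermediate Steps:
U(Z, V) = Z*V**2 (U(Z, V) = V**2*Z = Z*V**2)
2146*U(-4*4 + 3, -35) = 2146*((-4*4 + 3)*(-35)**2) = 2146*((-16 + 3)*1225) = 2146*(-13*1225) = 2146*(-15925) = -34175050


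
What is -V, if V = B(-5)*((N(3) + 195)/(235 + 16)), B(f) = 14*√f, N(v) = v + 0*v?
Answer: -2772*I*√5/251 ≈ -24.695*I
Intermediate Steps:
N(v) = v (N(v) = v + 0 = v)
V = 2772*I*√5/251 (V = (14*√(-5))*((3 + 195)/(235 + 16)) = (14*(I*√5))*(198/251) = (14*I*√5)*(198*(1/251)) = (14*I*√5)*(198/251) = 2772*I*√5/251 ≈ 24.695*I)
-V = -2772*I*√5/251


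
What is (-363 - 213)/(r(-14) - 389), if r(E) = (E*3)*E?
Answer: -576/199 ≈ -2.8945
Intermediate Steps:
r(E) = 3*E² (r(E) = (3*E)*E = 3*E²)
(-363 - 213)/(r(-14) - 389) = (-363 - 213)/(3*(-14)² - 389) = -576/(3*196 - 389) = -576/(588 - 389) = -576/199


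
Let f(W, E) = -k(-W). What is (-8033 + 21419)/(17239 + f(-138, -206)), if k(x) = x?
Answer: 13386/17101 ≈ 0.78276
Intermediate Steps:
f(W, E) = W (f(W, E) = -(-1)*W = W)
(-8033 + 21419)/(17239 + f(-138, -206)) = (-8033 + 21419)/(17239 - 138) = 13386/17101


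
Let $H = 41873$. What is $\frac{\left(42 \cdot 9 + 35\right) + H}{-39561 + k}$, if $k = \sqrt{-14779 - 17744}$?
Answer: $- \frac{278812741}{260850874} - \frac{21143 i \sqrt{32523}}{782552622} \approx -1.0689 - 0.0048725 i$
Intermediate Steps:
$k = i \sqrt{32523}$ ($k = \sqrt{-32523} = i \sqrt{32523} \approx 180.34 i$)
$\frac{\left(42 \cdot 9 + 35\right) + H}{-39561 + k} = \frac{\left(42 \cdot 9 + 35\right) + 41873}{-39561 + i \sqrt{32523}} = \frac{\left(378 + 35\right) + 41873}{-39561 + i \sqrt{32523}} = \frac{413 + 41873}{-39561 + i \sqrt{32523}} = \frac{42286}{-39561 + i \sqrt{32523}}$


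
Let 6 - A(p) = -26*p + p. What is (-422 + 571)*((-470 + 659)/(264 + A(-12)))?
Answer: -9387/10 ≈ -938.70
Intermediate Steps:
A(p) = 6 + 25*p (A(p) = 6 - (-26*p + p) = 6 - (-25)*p = 6 + 25*p)
(-422 + 571)*((-470 + 659)/(264 + A(-12))) = (-422 + 571)*((-470 + 659)/(264 + (6 + 25*(-12)))) = 149*(189/(264 + (6 - 300))) = 149*(189/(264 - 294)) = 149*(189/(-30)) = 149*(189*(-1/30)) = 149*(-63/10) = -9387/10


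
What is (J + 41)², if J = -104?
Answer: 3969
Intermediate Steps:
(J + 41)² = (-104 + 41)² = (-63)² = 3969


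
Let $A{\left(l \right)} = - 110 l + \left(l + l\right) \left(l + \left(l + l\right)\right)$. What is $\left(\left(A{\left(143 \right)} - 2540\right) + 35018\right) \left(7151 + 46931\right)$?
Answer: $7541302244$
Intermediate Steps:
$A{\left(l \right)} = - 110 l + 6 l^{2}$ ($A{\left(l \right)} = - 110 l + 2 l \left(l + 2 l\right) = - 110 l + 2 l 3 l = - 110 l + 6 l^{2}$)
$\left(\left(A{\left(143 \right)} - 2540\right) + 35018\right) \left(7151 + 46931\right) = \left(\left(2 \cdot 143 \left(-55 + 3 \cdot 143\right) - 2540\right) + 35018\right) \left(7151 + 46931\right) = \left(\left(2 \cdot 143 \left(-55 + 429\right) - 2540\right) + 35018\right) 54082 = \left(\left(2 \cdot 143 \cdot 374 - 2540\right) + 35018\right) 54082 = \left(\left(106964 - 2540\right) + 35018\right) 54082 = \left(104424 + 35018\right) 54082 = 139442 \cdot 54082 = 7541302244$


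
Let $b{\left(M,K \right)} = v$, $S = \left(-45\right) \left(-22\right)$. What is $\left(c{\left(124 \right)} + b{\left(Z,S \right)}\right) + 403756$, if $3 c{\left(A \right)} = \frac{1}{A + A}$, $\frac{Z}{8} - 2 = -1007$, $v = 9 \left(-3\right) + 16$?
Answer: $\frac{300386281}{744} \approx 4.0375 \cdot 10^{5}$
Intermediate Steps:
$v = -11$ ($v = -27 + 16 = -11$)
$Z = -8040$ ($Z = 16 + 8 \left(-1007\right) = 16 - 8056 = -8040$)
$S = 990$
$b{\left(M,K \right)} = -11$
$c{\left(A \right)} = \frac{1}{6 A}$ ($c{\left(A \right)} = \frac{1}{3 \left(A + A\right)} = \frac{1}{3 \cdot 2 A} = \frac{\frac{1}{2} \frac{1}{A}}{3} = \frac{1}{6 A}$)
$\left(c{\left(124 \right)} + b{\left(Z,S \right)}\right) + 403756 = \left(\frac{1}{6 \cdot 124} - 11\right) + 403756 = \left(\frac{1}{6} \cdot \frac{1}{124} - 11\right) + 403756 = \left(\frac{1}{744} - 11\right) + 403756 = - \frac{8183}{744} + 403756 = \frac{300386281}{744}$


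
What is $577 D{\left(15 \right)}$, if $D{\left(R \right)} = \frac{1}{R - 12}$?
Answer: $\frac{577}{3} \approx 192.33$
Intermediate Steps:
$D{\left(R \right)} = \frac{1}{-12 + R}$
$577 D{\left(15 \right)} = \frac{577}{-12 + 15} = \frac{577}{3}$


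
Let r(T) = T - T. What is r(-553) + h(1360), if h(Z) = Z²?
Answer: 1849600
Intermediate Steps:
r(T) = 0
r(-553) + h(1360) = 0 + 1360² = 0 + 1849600 = 1849600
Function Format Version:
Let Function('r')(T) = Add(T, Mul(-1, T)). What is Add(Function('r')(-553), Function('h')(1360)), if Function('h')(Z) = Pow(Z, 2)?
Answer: 1849600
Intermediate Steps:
Function('r')(T) = 0
Add(Function('r')(-553), Function('h')(1360)) = Add(0, Pow(1360, 2)) = Add(0, 1849600) = 1849600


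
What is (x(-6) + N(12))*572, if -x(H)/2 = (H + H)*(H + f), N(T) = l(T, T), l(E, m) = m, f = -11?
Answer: -226512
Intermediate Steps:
N(T) = T
x(H) = -4*H*(-11 + H) (x(H) = -2*(H + H)*(H - 11) = -2*2*H*(-11 + H) = -4*H*(-11 + H))
(x(-6) + N(12))*572 = (4*(-6)*(11 - 1*(-6)) + 12)*572 = (4*(-6)*(11 + 6) + 12)*572 = (4*(-6)*17 + 12)*572 = (-408 + 12)*572 = -396*572 = -226512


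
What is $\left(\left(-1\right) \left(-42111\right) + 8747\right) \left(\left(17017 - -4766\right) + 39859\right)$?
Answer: $3134988836$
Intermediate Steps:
$\left(\left(-1\right) \left(-42111\right) + 8747\right) \left(\left(17017 - -4766\right) + 39859\right) = \left(42111 + 8747\right) \left(\left(17017 + 4766\right) + 39859\right) = 50858 \left(21783 + 39859\right) = 50858 \cdot 61642 = 3134988836$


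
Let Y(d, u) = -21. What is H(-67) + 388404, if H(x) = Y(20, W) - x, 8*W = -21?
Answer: 388450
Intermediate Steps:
W = -21/8 (W = (1/8)*(-21) = -21/8 ≈ -2.6250)
H(x) = -21 - x
H(-67) + 388404 = (-21 - 1*(-67)) + 388404 = (-21 + 67) + 388404 = 46 + 388404 = 388450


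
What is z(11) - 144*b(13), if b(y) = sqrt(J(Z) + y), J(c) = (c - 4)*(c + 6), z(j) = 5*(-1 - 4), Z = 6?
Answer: -25 - 144*sqrt(37) ≈ -900.92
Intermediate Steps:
z(j) = -25 (z(j) = 5*(-5) = -25)
J(c) = (-4 + c)*(6 + c)
b(y) = sqrt(24 + y) (b(y) = sqrt((-24 + 6**2 + 2*6) + y) = sqrt((-24 + 36 + 12) + y) = sqrt(24 + y))
z(11) - 144*b(13) = -25 - 144*sqrt(24 + 13) = -25 - 144*sqrt(37)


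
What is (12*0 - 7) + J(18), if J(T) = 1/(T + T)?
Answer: -251/36 ≈ -6.9722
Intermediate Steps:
J(T) = 1/(2*T)
(12*0 - 7) + J(18) = (12*0 - 7) + (1/2)/18 = (0 - 7) + (1/2)*(1/18) = -7 + 1/36 = -251/36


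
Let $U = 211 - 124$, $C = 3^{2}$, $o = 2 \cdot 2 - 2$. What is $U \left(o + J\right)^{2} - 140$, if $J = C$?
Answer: $10387$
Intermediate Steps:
$o = 2$ ($o = 4 - 2 = 2$)
$C = 9$
$J = 9$
$U = 87$
$U \left(o + J\right)^{2} - 140 = 87 \left(2 + 9\right)^{2} - 140 = 87 \cdot 11^{2} - 140 = 87 \cdot 121 - 140 = 10527 - 140 = 10387$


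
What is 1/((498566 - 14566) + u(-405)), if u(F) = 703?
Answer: 1/484703 ≈ 2.0631e-6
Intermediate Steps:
1/((498566 - 14566) + u(-405)) = 1/((498566 - 14566) + 703) = 1/(484000 + 703) = 1/484703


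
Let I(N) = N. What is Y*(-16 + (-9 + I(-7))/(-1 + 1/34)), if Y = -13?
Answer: -208/33 ≈ -6.3030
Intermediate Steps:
Y*(-16 + (-9 + I(-7))/(-1 + 1/34)) = -13*(-16 + (-9 - 7)/(-1 + 1/34)) = -13*(-16 - 16/(-1 + 1/34)) = -13*(-16 - 16/(-33/34)) = -13*(-16 - 16*(-34/33)) = -13*(-16 + 544/33) = -13*16/33 = -208/33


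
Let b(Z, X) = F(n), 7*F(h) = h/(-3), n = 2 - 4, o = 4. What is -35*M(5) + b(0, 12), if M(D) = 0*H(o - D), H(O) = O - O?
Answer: 2/21 ≈ 0.095238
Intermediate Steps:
H(O) = 0
n = -2
F(h) = -h/21 (F(h) = (h/(-3))/7 = (h*(-⅓))/7 = (-h/3)/7 = -h/21)
M(D) = 0 (M(D) = 0*0 = 0)
b(Z, X) = 2/21 (b(Z, X) = -1/21*(-2) = 2/21)
-35*M(5) + b(0, 12) = -35*0 + 2/21 = 0 + 2/21 = 2/21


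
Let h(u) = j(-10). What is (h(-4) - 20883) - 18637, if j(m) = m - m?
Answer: -39520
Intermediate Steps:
j(m) = 0
h(u) = 0
(h(-4) - 20883) - 18637 = (0 - 20883) - 18637 = -20883 - 18637 = -39520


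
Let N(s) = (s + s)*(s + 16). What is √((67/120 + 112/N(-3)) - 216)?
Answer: I*√131948310/780 ≈ 14.727*I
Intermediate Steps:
N(s) = 2*s*(16 + s) (N(s) = (2*s)*(16 + s) = 2*s*(16 + s))
√((67/120 + 112/N(-3)) - 216) = √((67/120 + 112/((2*(-3)*(16 - 3)))) - 216) = √((67*(1/120) + 112/((2*(-3)*13))) - 216) = √((67/120 + 112/(-78)) - 216) = √((67/120 + 112*(-1/78)) - 216) = √((67/120 - 56/39) - 216) = √(-1369/1560 - 216) = √(-338329/1560) = I*√131948310/780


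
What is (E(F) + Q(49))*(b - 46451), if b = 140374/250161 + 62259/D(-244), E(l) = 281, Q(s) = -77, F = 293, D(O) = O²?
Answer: -192796163517601/20346428 ≈ -9.4757e+6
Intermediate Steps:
b = 392329183/244157136 (b = 140374/250161 + 62259/((-244)²) = 140374*(1/250161) + 62259/59536 = 140374/250161 + 62259*(1/59536) = 140374/250161 + 62259/59536 = 392329183/244157136 ≈ 1.6069)
(E(F) + Q(49))*(b - 46451) = (281 - 77)*(392329183/244157136 - 46451) = 204*(-11340950795153/244157136) = -192796163517601/20346428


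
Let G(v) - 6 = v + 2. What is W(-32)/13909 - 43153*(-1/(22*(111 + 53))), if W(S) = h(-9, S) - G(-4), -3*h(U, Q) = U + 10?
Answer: 163690757/13686456 ≈ 11.960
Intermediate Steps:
h(U, Q) = -10/3 - U/3 (h(U, Q) = -(U + 10)/3 = -(10 + U)/3 = -10/3 - U/3)
G(v) = 8 + v (G(v) = 6 + (v + 2) = 6 + (2 + v) = 8 + v)
W(S) = -13/3 (W(S) = (-10/3 - 1/3*(-9)) - (8 - 4) = (-10/3 + 3) - 1*4 = -1/3 - 4 = -13/3)
W(-32)/13909 - 43153*(-1/(22*(111 + 53))) = -13/3/13909 - 43153*(-1/(22*(111 + 53))) = -13/3*1/13909 - 43153/((-22*164)) = -13/41727 - 43153/(-3608) = -13/41727 - 43153*(-1/3608) = -13/41727 + 3923/328 = 163690757/13686456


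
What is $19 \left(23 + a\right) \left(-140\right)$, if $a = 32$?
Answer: $-146300$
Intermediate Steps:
$19 \left(23 + a\right) \left(-140\right) = 19 \left(23 + 32\right) \left(-140\right) = 19 \cdot 55 \left(-140\right) = 1045 \left(-140\right) = -146300$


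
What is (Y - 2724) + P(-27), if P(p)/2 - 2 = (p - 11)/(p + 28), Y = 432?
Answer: -2364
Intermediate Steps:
P(p) = 4 + 2*(-11 + p)/(28 + p) (P(p) = 4 + 2*((p - 11)/(p + 28)) = 4 + 2*((-11 + p)/(28 + p)) = 4 + 2*(-11 + p)/(28 + p))
(Y - 2724) + P(-27) = (432 - 2724) + 6*(15 - 27)/(28 - 27) = -2292 + 6*(-12)/1 = -2292 + 6*1*(-12) = -2292 - 72 = -2364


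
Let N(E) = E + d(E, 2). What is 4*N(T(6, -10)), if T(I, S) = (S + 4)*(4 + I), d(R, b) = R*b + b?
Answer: -712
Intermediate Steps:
d(R, b) = b + R*b
T(I, S) = (4 + I)*(4 + S) (T(I, S) = (4 + S)*(4 + I) = (4 + I)*(4 + S))
N(E) = 2 + 3*E (N(E) = E + 2*(1 + E) = E + (2 + 2*E) = 2 + 3*E)
4*N(T(6, -10)) = 4*(2 + 3*(16 + 4*6 + 4*(-10) + 6*(-10))) = 4*(2 + 3*(16 + 24 - 40 - 60)) = 4*(2 + 3*(-60)) = 4*(2 - 180) = 4*(-178) = -712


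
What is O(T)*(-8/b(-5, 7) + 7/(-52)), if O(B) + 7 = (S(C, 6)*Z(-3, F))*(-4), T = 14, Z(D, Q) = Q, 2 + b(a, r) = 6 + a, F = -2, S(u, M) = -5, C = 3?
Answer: -19223/52 ≈ -369.67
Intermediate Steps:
b(a, r) = 4 + a (b(a, r) = -2 + (6 + a) = 4 + a)
O(B) = -47 (O(B) = -7 - 5*(-2)*(-4) = -7 + 10*(-4) = -7 - 40 = -47)
O(T)*(-8/b(-5, 7) + 7/(-52)) = -47*(-8/(4 - 5) + 7/(-52)) = -47*(-8/(-1) + 7*(-1/52)) = -47*(-8*(-1) - 7/52) = -47*(8 - 7/52) = -47*409/52 = -19223/52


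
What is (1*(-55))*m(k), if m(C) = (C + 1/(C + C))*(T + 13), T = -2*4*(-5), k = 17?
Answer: -1687785/34 ≈ -49641.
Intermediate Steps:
T = 40 (T = -8*(-5) = 40)
m(C) = 53*C + 53/(2*C) (m(C) = (C + 1/(C + C))*(40 + 13) = (C + 1/(2*C))*53 = 53*C + 53/(2*C))
(1*(-55))*m(k) = (1*(-55))*(53*17 + (53/2)/17) = -55*(901 + (53/2)*(1/17)) = -55*(901 + 53/34) = -55*30687/34 = -1687785/34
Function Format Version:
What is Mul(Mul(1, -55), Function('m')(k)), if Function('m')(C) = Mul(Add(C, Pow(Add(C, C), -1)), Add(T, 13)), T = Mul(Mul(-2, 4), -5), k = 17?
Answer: Rational(-1687785, 34) ≈ -49641.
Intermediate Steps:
T = 40 (T = Mul(-8, -5) = 40)
Function('m')(C) = Add(Mul(53, C), Mul(Rational(53, 2), Pow(C, -1))) (Function('m')(C) = Mul(Add(C, Pow(Add(C, C), -1)), Add(40, 13)) = Mul(Add(C, Pow(Mul(2, C), -1)), 53) = Mul(Add(C, Mul(Rational(1, 2), Pow(C, -1))), 53) = Add(Mul(53, C), Mul(Rational(53, 2), Pow(C, -1))))
Mul(Mul(1, -55), Function('m')(k)) = Mul(Mul(1, -55), Add(Mul(53, 17), Mul(Rational(53, 2), Pow(17, -1)))) = Mul(-55, Add(901, Mul(Rational(53, 2), Rational(1, 17)))) = Mul(-55, Add(901, Rational(53, 34))) = Mul(-55, Rational(30687, 34)) = Rational(-1687785, 34)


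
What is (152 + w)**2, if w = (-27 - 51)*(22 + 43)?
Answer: 24186724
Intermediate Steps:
w = -5070 (w = -78*65 = -5070)
(152 + w)**2 = (152 - 5070)**2 = (-4918)**2 = 24186724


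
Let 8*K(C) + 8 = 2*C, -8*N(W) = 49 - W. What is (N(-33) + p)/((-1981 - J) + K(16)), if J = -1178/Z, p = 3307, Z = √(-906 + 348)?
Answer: -117377487/70469476 + 751659*I*√62/140938952 ≈ -1.6656 + 0.041994*I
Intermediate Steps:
N(W) = -49/8 + W/8 (N(W) = -(49 - W)/8 = -49/8 + W/8)
Z = 3*I*√62 (Z = √(-558) = 3*I*√62 ≈ 23.622*I)
K(C) = -1 + C/4 (K(C) = -1 + (2*C)/8 = -1 + C/4)
J = 19*I*√62/3 (J = -1178*(-I*√62/186) = -(-19)*I*√62/3 = 19*I*√62/3 ≈ 49.869*I)
(N(-33) + p)/((-1981 - J) + K(16)) = ((-49/8 + (⅛)*(-33)) + 3307)/((-1981 - 19*I*√62/3) + (-1 + (¼)*16)) = ((-49/8 - 33/8) + 3307)/((-1981 - 19*I*√62/3) + (-1 + 4)) = (-41/4 + 3307)/((-1981 - 19*I*√62/3) + 3) = 13187/(4*(-1978 - 19*I*√62/3))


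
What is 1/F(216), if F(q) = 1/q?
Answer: 216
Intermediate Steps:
1/F(216) = 1/(1/216) = 216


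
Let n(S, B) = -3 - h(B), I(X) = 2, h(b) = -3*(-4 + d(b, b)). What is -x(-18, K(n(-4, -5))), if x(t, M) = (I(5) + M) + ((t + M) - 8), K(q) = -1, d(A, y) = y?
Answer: 26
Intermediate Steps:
h(b) = 12 - 3*b (h(b) = -3*(-4 + b) = 12 - 3*b)
n(S, B) = -15 + 3*B (n(S, B) = -3 - (12 - 3*B) = -3 + (-12 + 3*B) = -15 + 3*B)
x(t, M) = -6 + t + 2*M (x(t, M) = (2 + M) + ((t + M) - 8) = (2 + M) + ((M + t) - 8) = (2 + M) + (-8 + M + t) = -6 + t + 2*M)
-x(-18, K(n(-4, -5))) = -(-6 - 18 + 2*(-1)) = -(-6 - 18 - 2) = -1*(-26) = 26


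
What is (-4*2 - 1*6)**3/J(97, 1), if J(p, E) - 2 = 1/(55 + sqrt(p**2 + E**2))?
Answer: -4984280/3617 + 392*sqrt(9410)/3617 ≈ -1367.5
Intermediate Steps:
J(p, E) = 2 + 1/(55 + sqrt(E**2 + p**2)) (J(p, E) = 2 + 1/(55 + sqrt(p**2 + E**2)) = 2 + 1/(55 + sqrt(E**2 + p**2)))
(-4*2 - 1*6)**3/J(97, 1) = (-4*2 - 1*6)**3/(((111 + 2*sqrt(1**2 + 97**2))/(55 + sqrt(1**2 + 97**2)))) = (-8 - 6)**3/(((111 + 2*sqrt(1 + 9409))/(55 + sqrt(1 + 9409)))) = (-14)**3/(((111 + 2*sqrt(9410))/(55 + sqrt(9410)))) = -2744*(55 + sqrt(9410))/(111 + 2*sqrt(9410))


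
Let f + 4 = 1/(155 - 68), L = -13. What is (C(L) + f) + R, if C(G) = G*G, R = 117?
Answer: 24535/87 ≈ 282.01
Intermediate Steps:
f = -347/87 (f = -4 + 1/(155 - 68) = -4 + 1/87 = -347/87 ≈ -3.9885)
C(G) = G²
(C(L) + f) + R = ((-13)² - 347/87) + 117 = (169 - 347/87) + 117 = 14356/87 + 117 = 24535/87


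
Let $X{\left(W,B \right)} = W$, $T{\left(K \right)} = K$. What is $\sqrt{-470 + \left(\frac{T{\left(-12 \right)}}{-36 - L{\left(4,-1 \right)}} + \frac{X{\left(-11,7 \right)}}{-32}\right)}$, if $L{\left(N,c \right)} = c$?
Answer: $\frac{59 i \sqrt{10570}}{280} \approx 21.664 i$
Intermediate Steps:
$\sqrt{-470 + \left(\frac{T{\left(-12 \right)}}{-36 - L{\left(4,-1 \right)}} + \frac{X{\left(-11,7 \right)}}{-32}\right)} = \sqrt{-470 - \left(- \frac{11}{32} + \frac{12}{-36 - -1}\right)} = \sqrt{-470 - \left(- \frac{11}{32} + \frac{12}{-36 + 1}\right)} = \sqrt{-470 + \left(- \frac{12}{-35} + \frac{11}{32}\right)} = \sqrt{-470 + \left(\left(-12\right) \left(- \frac{1}{35}\right) + \frac{11}{32}\right)} = \sqrt{-470 + \left(\frac{12}{35} + \frac{11}{32}\right)} = \sqrt{-470 + \frac{769}{1120}} = \sqrt{- \frac{525631}{1120}} = \frac{59 i \sqrt{10570}}{280}$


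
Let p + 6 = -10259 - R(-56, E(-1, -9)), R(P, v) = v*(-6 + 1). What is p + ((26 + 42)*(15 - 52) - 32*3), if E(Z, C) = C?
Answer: -12922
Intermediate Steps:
R(P, v) = -5*v (R(P, v) = v*(-5) = -5*v)
p = -10310 (p = -6 + (-10259 - (-5)*(-9)) = -6 + (-10259 - 1*45) = -6 + (-10259 - 45) = -6 - 10304 = -10310)
p + ((26 + 42)*(15 - 52) - 32*3) = -10310 + ((26 + 42)*(15 - 52) - 32*3) = -10310 + (68*(-37) - 96) = -10310 + (-2516 - 96) = -10310 - 2612 = -12922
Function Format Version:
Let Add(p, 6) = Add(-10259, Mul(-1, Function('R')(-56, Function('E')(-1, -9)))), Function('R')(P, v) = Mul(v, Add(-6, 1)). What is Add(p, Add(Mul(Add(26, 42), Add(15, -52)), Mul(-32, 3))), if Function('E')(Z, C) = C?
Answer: -12922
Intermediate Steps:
Function('R')(P, v) = Mul(-5, v) (Function('R')(P, v) = Mul(v, -5) = Mul(-5, v))
p = -10310 (p = Add(-6, Add(-10259, Mul(-1, Mul(-5, -9)))) = Add(-6, Add(-10259, Mul(-1, 45))) = Add(-6, Add(-10259, -45)) = Add(-6, -10304) = -10310)
Add(p, Add(Mul(Add(26, 42), Add(15, -52)), Mul(-32, 3))) = Add(-10310, Add(Mul(Add(26, 42), Add(15, -52)), Mul(-32, 3))) = Add(-10310, Add(Mul(68, -37), -96)) = Add(-10310, Add(-2516, -96)) = Add(-10310, -2612) = -12922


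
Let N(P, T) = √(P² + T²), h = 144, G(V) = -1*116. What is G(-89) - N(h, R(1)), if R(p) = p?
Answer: -116 - √20737 ≈ -260.00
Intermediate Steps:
G(V) = -116
G(-89) - N(h, R(1)) = -116 - √(144² + 1²) = -116 - √(20736 + 1) = -116 - √20737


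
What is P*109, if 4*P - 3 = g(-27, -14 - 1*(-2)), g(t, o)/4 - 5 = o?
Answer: -2725/4 ≈ -681.25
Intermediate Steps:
g(t, o) = 20 + 4*o
P = -25/4 (P = ¾ + (20 + 4*(-14 - 1*(-2)))/4 = ¾ + (20 + 4*(-14 + 2))/4 = ¾ + (20 + 4*(-12))/4 = ¾ + (20 - 48)/4 = ¾ + (¼)*(-28) = ¾ - 7 = -25/4 ≈ -6.2500)
P*109 = -25/4*109 = -2725/4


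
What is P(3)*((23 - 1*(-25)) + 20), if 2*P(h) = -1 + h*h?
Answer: 272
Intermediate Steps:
P(h) = -½ + h²/2 (P(h) = (-1 + h*h)/2 = (-1 + h²)/2 = -½ + h²/2)
P(3)*((23 - 1*(-25)) + 20) = (-½ + (½)*3²)*((23 - 1*(-25)) + 20) = (-½ + (½)*9)*((23 + 25) + 20) = (-½ + 9/2)*(48 + 20) = 4*68 = 272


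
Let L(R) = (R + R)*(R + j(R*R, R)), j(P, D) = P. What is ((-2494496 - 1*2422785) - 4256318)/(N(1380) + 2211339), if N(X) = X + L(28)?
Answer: -9173599/2258191 ≈ -4.0624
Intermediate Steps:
L(R) = 2*R*(R + R**2) (L(R) = (R + R)*(R + R*R) = (2*R)*(R + R**2) = 2*R*(R + R**2))
N(X) = 45472 + X (N(X) = X + 2*28**2*(1 + 28) = X + 2*784*29 = X + 45472 = 45472 + X)
((-2494496 - 1*2422785) - 4256318)/(N(1380) + 2211339) = ((-2494496 - 1*2422785) - 4256318)/((45472 + 1380) + 2211339) = ((-2494496 - 2422785) - 4256318)/(46852 + 2211339) = (-4917281 - 4256318)/2258191 = -9173599*1/2258191 = -9173599/2258191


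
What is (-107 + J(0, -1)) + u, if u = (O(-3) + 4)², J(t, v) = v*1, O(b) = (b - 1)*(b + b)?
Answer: 676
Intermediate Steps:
O(b) = 2*b*(-1 + b) (O(b) = (-1 + b)*(2*b) = 2*b*(-1 + b))
J(t, v) = v
u = 784 (u = (2*(-3)*(-1 - 3) + 4)² = (2*(-3)*(-4) + 4)² = (24 + 4)² = 28² = 784)
(-107 + J(0, -1)) + u = (-107 - 1) + 784 = -108 + 784 = 676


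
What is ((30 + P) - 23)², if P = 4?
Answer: 121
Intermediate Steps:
((30 + P) - 23)² = ((30 + 4) - 23)² = (34 - 23)² = 11² = 121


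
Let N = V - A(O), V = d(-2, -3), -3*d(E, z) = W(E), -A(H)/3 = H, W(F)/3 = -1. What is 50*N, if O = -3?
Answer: -400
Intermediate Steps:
W(F) = -3 (W(F) = 3*(-1) = -3)
A(H) = -3*H
d(E, z) = 1 (d(E, z) = -⅓*(-3) = 1)
V = 1
N = -8 (N = 1 - (-3)*(-3) = 1 - 1*9 = 1 - 9 = -8)
50*N = 50*(-8) = -400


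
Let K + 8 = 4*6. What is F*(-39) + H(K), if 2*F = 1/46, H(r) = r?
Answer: 1433/92 ≈ 15.576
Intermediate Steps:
K = 16 (K = -8 + 4*6 = -8 + 24 = 16)
F = 1/92 (F = (1/2)/46 = (1/2)*(1/46) = 1/92 ≈ 0.010870)
F*(-39) + H(K) = (1/92)*(-39) + 16 = -39/92 + 16 = 1433/92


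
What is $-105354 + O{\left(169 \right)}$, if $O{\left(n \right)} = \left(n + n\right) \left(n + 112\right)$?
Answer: $-10376$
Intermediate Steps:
$O{\left(n \right)} = 2 n \left(112 + n\right)$
$-105354 + O{\left(169 \right)} = -105354 + 2 \cdot 169 \left(112 + 169\right) = -105354 + 2 \cdot 169 \cdot 281 = -105354 + 94978 = -10376$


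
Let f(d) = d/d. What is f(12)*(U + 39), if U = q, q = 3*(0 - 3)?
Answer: 30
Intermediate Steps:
q = -9 (q = 3*(-3) = -9)
U = -9
f(d) = 1
f(12)*(U + 39) = 1*(-9 + 39) = 1*30 = 30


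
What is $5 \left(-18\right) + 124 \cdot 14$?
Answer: $1646$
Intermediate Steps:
$5 \left(-18\right) + 124 \cdot 14 = -90 + 1736 = 1646$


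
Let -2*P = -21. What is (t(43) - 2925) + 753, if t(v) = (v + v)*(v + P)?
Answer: 2429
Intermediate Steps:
P = 21/2 (P = -1/2*(-21) = 21/2 ≈ 10.500)
t(v) = 2*v*(21/2 + v) (t(v) = (v + v)*(v + 21/2) = (2*v)*(21/2 + v) = 2*v*(21/2 + v))
(t(43) - 2925) + 753 = (43*(21 + 2*43) - 2925) + 753 = (43*(21 + 86) - 2925) + 753 = (43*107 - 2925) + 753 = (4601 - 2925) + 753 = 1676 + 753 = 2429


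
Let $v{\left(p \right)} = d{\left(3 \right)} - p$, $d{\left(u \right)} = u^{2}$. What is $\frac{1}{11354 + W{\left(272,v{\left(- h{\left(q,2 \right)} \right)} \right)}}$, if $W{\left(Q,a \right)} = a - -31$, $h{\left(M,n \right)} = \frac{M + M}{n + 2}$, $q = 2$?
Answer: $\frac{1}{11395} \approx 8.7758 \cdot 10^{-5}$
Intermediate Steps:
$h{\left(M,n \right)} = \frac{2 M}{2 + n}$
$v{\left(p \right)} = 9 - p$ ($v{\left(p \right)} = 3^{2} - p = 9 - p$)
$W{\left(Q,a \right)} = 31 + a$ ($W{\left(Q,a \right)} = a + 31 = 31 + a$)
$\frac{1}{11354 + W{\left(272,v{\left(- h{\left(q,2 \right)} \right)} \right)}} = \frac{1}{11354 + \left(31 + \left(9 - - \frac{2 \cdot 2}{2 + 2}\right)\right)} = \frac{1}{11354 + \left(31 + \left(9 - - \frac{2 \cdot 2}{4}\right)\right)} = \frac{1}{11354 + \left(31 + \left(9 - \left(-1\right) 1\right)\right)} = \frac{1}{11354 + \left(31 + \left(9 - -1\right)\right)} = \frac{1}{11354 + \left(31 + \left(9 + 1\right)\right)} = \frac{1}{11354 + \left(31 + 10\right)} = \frac{1}{11354 + 41} = \frac{1}{11395}$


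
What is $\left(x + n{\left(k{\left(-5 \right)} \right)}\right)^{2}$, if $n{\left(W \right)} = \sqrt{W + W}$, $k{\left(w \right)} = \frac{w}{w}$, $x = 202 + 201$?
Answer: $\left(403 + \sqrt{2}\right)^{2} \approx 1.6355 \cdot 10^{5}$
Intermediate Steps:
$x = 403$
$k{\left(w \right)} = 1$
$n{\left(W \right)} = \sqrt{2} \sqrt{W}$ ($n{\left(W \right)} = \sqrt{2 W} = \sqrt{2} \sqrt{W}$)
$\left(x + n{\left(k{\left(-5 \right)} \right)}\right)^{2} = \left(403 + \sqrt{2} \sqrt{1}\right)^{2} = \left(403 + \sqrt{2} \cdot 1\right)^{2} = \left(403 + \sqrt{2}\right)^{2}$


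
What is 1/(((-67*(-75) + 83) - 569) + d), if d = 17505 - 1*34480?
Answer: -1/12436 ≈ -8.0412e-5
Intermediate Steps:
d = -16975 (d = 17505 - 34480 = -16975)
1/(((-67*(-75) + 83) - 569) + d) = 1/(((-67*(-75) + 83) - 569) - 16975) = 1/(((5025 + 83) - 569) - 16975) = 1/((5108 - 569) - 16975) = 1/(4539 - 16975) = 1/(-12436) = -1/12436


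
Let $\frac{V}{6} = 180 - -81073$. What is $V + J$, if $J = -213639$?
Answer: $273879$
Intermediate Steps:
$V = 487518$ ($V = 6 \left(180 - -81073\right) = 6 \left(180 + 81073\right) = 6 \cdot 81253 = 487518$)
$V + J = 487518 - 213639 = 273879$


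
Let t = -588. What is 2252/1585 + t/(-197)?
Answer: 1375624/312245 ≈ 4.4056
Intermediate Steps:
2252/1585 + t/(-197) = 2252/1585 - 588/(-197) = 2252*(1/1585) - 588*(-1/197) = 2252/1585 + 588/197 = 1375624/312245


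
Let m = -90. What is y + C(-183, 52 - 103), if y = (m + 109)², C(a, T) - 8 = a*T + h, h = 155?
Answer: 9857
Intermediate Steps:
C(a, T) = 163 + T*a (C(a, T) = 8 + (a*T + 155) = 8 + (T*a + 155) = 8 + (155 + T*a) = 163 + T*a)
y = 361 (y = (-90 + 109)² = 19² = 361)
y + C(-183, 52 - 103) = 361 + (163 + (52 - 103)*(-183)) = 361 + (163 - 51*(-183)) = 361 + (163 + 9333) = 361 + 9496 = 9857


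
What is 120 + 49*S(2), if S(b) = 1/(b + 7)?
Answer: 1129/9 ≈ 125.44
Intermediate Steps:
S(b) = 1/(7 + b)
120 + 49*S(2) = 120 + 49/(7 + 2) = 120 + 49/9 = 1129/9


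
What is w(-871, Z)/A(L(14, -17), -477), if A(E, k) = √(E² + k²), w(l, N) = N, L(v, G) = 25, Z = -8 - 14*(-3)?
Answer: 17*√228154/114077 ≈ 0.071181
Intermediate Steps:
Z = 34 (Z = -8 + 42 = 34)
w(-871, Z)/A(L(14, -17), -477) = 34/(√(25² + (-477)²)) = 34/(√(625 + 227529)) = 34/(√228154) = 34*(√228154/228154) = 17*√228154/114077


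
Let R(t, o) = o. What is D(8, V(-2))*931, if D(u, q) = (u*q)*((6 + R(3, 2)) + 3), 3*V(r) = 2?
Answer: 163856/3 ≈ 54619.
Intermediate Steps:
V(r) = 2/3 (V(r) = (1/3)*2 = 2/3)
D(u, q) = 11*q*u (D(u, q) = (u*q)*((6 + 2) + 3) = (q*u)*(8 + 3) = (q*u)*11 = 11*q*u)
D(8, V(-2))*931 = (11*(2/3)*8)*931 = (176/3)*931 = 163856/3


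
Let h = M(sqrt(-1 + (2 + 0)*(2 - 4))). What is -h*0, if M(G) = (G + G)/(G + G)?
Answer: 0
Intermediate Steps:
M(G) = 1 (M(G) = (2*G)/((2*G)) = (2*G)*(1/(2*G)) = 1)
h = 1
-h*0 = -1*1*0 = -1*0 = 0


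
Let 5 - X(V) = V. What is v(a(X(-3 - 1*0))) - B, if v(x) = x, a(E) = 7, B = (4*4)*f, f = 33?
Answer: -521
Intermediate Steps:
X(V) = 5 - V
B = 528 (B = (4*4)*33 = 16*33 = 528)
v(a(X(-3 - 1*0))) - B = 7 - 1*528 = 7 - 528 = -521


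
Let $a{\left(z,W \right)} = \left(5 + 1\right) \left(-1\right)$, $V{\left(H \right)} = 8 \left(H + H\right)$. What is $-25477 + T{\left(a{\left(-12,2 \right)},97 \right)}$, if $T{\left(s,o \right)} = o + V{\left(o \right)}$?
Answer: $-23828$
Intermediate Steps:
$V{\left(H \right)} = 16 H$ ($V{\left(H \right)} = 8 \cdot 2 H = 16 H$)
$a{\left(z,W \right)} = -6$ ($a{\left(z,W \right)} = 6 \left(-1\right) = -6$)
$T{\left(s,o \right)} = 17 o$ ($T{\left(s,o \right)} = o + 16 o = 17 o$)
$-25477 + T{\left(a{\left(-12,2 \right)},97 \right)} = -25477 + 17 \cdot 97 = -25477 + 1649 = -23828$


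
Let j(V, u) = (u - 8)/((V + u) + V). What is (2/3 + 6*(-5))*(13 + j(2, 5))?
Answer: -3344/9 ≈ -371.56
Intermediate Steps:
j(V, u) = (-8 + u)/(u + 2*V)
(2/3 + 6*(-5))*(13 + j(2, 5)) = (2/3 + 6*(-5))*(13 + (-8 + 5)/(5 + 2*2)) = (2*(1/3) - 30)*(13 - 3/(5 + 4)) = (2/3 - 30)*(13 - 3/9) = -88*(13 + (1/9)*(-3))/3 = -88*(13 - 1/3)/3 = -88/3*38/3 = -3344/9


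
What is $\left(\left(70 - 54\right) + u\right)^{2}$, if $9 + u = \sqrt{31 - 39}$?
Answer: $41 + 28 i \sqrt{2} \approx 41.0 + 39.598 i$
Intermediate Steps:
$u = -9 + 2 i \sqrt{2}$ ($u = -9 + \sqrt{31 - 39} = -9 + \sqrt{-8} = -9 + 2 i \sqrt{2} \approx -9.0 + 2.8284 i$)
$\left(\left(70 - 54\right) + u\right)^{2} = \left(\left(70 - 54\right) - \left(9 - 2 i \sqrt{2}\right)\right)^{2} = \left(16 - \left(9 - 2 i \sqrt{2}\right)\right)^{2} = \left(7 + 2 i \sqrt{2}\right)^{2}$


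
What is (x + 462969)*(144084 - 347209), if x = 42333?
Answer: -102639468750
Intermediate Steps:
(x + 462969)*(144084 - 347209) = (42333 + 462969)*(144084 - 347209) = 505302*(-203125) = -102639468750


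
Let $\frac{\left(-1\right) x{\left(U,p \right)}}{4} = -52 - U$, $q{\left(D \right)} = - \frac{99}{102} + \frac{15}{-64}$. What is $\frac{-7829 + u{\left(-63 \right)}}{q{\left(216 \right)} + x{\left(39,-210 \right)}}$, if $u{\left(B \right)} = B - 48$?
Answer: $- \frac{8638720}{394721} \approx -21.886$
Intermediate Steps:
$q{\left(D \right)} = - \frac{1311}{1088}$ ($q{\left(D \right)} = \left(-99\right) \frac{1}{102} + 15 \left(- \frac{1}{64}\right) = - \frac{33}{34} - \frac{15}{64} = - \frac{1311}{1088}$)
$x{\left(U,p \right)} = 208 + 4 U$ ($x{\left(U,p \right)} = - 4 \left(-52 - U\right) = 208 + 4 U$)
$u{\left(B \right)} = -48 + B$
$\frac{-7829 + u{\left(-63 \right)}}{q{\left(216 \right)} + x{\left(39,-210 \right)}} = \frac{-7829 - 111}{- \frac{1311}{1088} + \left(208 + 4 \cdot 39\right)} = \frac{-7829 - 111}{- \frac{1311}{1088} + \left(208 + 156\right)} = - \frac{7940}{- \frac{1311}{1088} + 364} = - \frac{7940}{\frac{394721}{1088}} = \left(-7940\right) \frac{1088}{394721} = - \frac{8638720}{394721}$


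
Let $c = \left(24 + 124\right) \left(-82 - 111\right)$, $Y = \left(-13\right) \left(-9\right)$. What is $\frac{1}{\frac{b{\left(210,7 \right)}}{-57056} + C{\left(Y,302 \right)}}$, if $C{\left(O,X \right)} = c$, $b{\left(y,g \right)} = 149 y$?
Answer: $- \frac{28528}{814889437} \approx -3.5008 \cdot 10^{-5}$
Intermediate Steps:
$Y = 117$
$c = -28564$ ($c = 148 \left(-82 - 111\right) = 148 \left(-193\right) = -28564$)
$C{\left(O,X \right)} = -28564$
$\frac{1}{\frac{b{\left(210,7 \right)}}{-57056} + C{\left(Y,302 \right)}} = \frac{1}{\frac{149 \cdot 210}{-57056} - 28564} = \frac{1}{31290 \left(- \frac{1}{57056}\right) - 28564} = \frac{1}{- \frac{15645}{28528} - 28564} = \frac{1}{- \frac{814889437}{28528}} = - \frac{28528}{814889437}$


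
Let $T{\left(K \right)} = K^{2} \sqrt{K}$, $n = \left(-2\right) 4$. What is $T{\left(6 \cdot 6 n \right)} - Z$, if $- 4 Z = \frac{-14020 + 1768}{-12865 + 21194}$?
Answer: $- \frac{3063}{8329} + 995328 i \sqrt{2} \approx -0.36775 + 1.4076 \cdot 10^{6} i$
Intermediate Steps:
$n = -8$
$Z = \frac{3063}{8329}$ ($Z = - \frac{\left(-14020 + 1768\right) \frac{1}{-12865 + 21194}}{4} = - \frac{\left(-12252\right) \frac{1}{8329}}{4} = \left(- \frac{1}{4}\right) \left(- \frac{12252}{8329}\right) = \frac{3063}{8329} \approx 0.36775$)
$T{\left(K \right)} = K^{\frac{5}{2}}$
$T{\left(6 \cdot 6 n \right)} - Z = \left(6 \cdot 6 \left(-8\right)\right)^{\frac{5}{2}} - \frac{3063}{8329} = \left(36 \left(-8\right)\right)^{\frac{5}{2}} - \frac{3063}{8329} = \left(-288\right)^{\frac{5}{2}} - \frac{3063}{8329} = 995328 i \sqrt{2} - \frac{3063}{8329} = - \frac{3063}{8329} + 995328 i \sqrt{2}$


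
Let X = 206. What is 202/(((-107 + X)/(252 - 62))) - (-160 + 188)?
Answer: 35608/99 ≈ 359.68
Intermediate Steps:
202/(((-107 + X)/(252 - 62))) - (-160 + 188) = 202/(((-107 + 206)/(252 - 62))) - (-160 + 188) = 202/((99/190)) - 1*28 = 202/((99*(1/190))) - 28 = 202/(99/190) - 28 = 202*(190/99) - 28 = 38380/99 - 28 = 35608/99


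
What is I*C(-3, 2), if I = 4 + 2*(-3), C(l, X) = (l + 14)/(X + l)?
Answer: 22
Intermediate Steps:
C(l, X) = (14 + l)/(X + l)
I = -2 (I = 4 - 6 = -2)
I*C(-3, 2) = -2*(14 - 3)/(2 - 3) = -2*11/(-1) = -(-2)*11 = -2*(-11) = 22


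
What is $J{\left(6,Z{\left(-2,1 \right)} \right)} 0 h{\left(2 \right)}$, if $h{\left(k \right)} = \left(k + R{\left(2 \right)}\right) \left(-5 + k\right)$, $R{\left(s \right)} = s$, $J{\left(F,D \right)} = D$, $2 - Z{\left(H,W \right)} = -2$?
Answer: $0$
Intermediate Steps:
$Z{\left(H,W \right)} = 4$ ($Z{\left(H,W \right)} = 2 - -2 = 2 + 2 = 4$)
$h{\left(k \right)} = \left(-5 + k\right) \left(2 + k\right)$ ($h{\left(k \right)} = \left(k + 2\right) \left(-5 + k\right) = \left(2 + k\right) \left(-5 + k\right) = \left(-5 + k\right) \left(2 + k\right)$)
$J{\left(6,Z{\left(-2,1 \right)} \right)} 0 h{\left(2 \right)} = 4 \cdot 0 \left(-10 + 2^{2} - 6\right) = 0 \left(-10 + 4 - 6\right) = 0 \left(-12\right) = 0$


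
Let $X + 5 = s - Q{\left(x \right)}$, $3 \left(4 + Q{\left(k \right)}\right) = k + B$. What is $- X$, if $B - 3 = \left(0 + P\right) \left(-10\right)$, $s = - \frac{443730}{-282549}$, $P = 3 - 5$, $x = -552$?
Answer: $- \frac{49983988}{282549} \approx -176.9$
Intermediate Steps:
$P = -2$
$s = \frac{147910}{94183}$ ($s = \left(-443730\right) \left(- \frac{1}{282549}\right) = \frac{147910}{94183} \approx 1.5705$)
$B = 23$ ($B = 3 + \left(0 - 2\right) \left(-10\right) = 3 - -20 = 3 + 20 = 23$)
$Q{\left(k \right)} = \frac{11}{3} + \frac{k}{3}$ ($Q{\left(k \right)} = -4 + \frac{k + 23}{3} = -4 + \frac{23 + k}{3} = -4 + \left(\frac{23}{3} + \frac{k}{3}\right) = \frac{11}{3} + \frac{k}{3}$)
$X = \frac{49983988}{282549}$ ($X = -5 + \left(\frac{147910}{94183} - \left(\frac{11}{3} + \frac{1}{3} \left(-552\right)\right)\right) = -5 + \left(\frac{147910}{94183} - \left(\frac{11}{3} - 184\right)\right) = -5 + \left(\frac{147910}{94183} - - \frac{541}{3}\right) = -5 + \left(\frac{147910}{94183} + \frac{541}{3}\right) = -5 + \frac{51396733}{282549} = \frac{49983988}{282549} \approx 176.9$)
$- X = \left(-1\right) \frac{49983988}{282549} = - \frac{49983988}{282549}$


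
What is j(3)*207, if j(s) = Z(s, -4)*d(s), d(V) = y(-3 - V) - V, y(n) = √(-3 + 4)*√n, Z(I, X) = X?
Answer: 2484 - 828*I*√6 ≈ 2484.0 - 2028.2*I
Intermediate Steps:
y(n) = √n (y(n) = √1*√n = 1*√n = √n)
d(V) = √(-3 - V) - V
j(s) = -4*√(-3 - s) + 4*s (j(s) = -4*(√(-3 - s) - s) = -4*√(-3 - s) + 4*s)
j(3)*207 = (-4*√(-3 - 1*3) + 4*3)*207 = (-4*√(-3 - 3) + 12)*207 = (-4*I*√6 + 12)*207 = (12 - 4*I*√6)*207 = 2484 - 828*I*√6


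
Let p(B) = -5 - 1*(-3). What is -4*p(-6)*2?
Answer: 16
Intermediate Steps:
p(B) = -2 (p(B) = -5 + 3 = -2)
-4*p(-6)*2 = -4*(-2)*2 = 8*2 = 16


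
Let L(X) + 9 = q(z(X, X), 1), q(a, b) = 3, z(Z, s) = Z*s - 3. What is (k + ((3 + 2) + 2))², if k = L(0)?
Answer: 1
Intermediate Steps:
z(Z, s) = -3 + Z*s
L(X) = -6 (L(X) = -9 + 3 = -6)
k = -6
(k + ((3 + 2) + 2))² = (-6 + ((3 + 2) + 2))² = (-6 + (5 + 2))² = (-6 + 7)² = 1² = 1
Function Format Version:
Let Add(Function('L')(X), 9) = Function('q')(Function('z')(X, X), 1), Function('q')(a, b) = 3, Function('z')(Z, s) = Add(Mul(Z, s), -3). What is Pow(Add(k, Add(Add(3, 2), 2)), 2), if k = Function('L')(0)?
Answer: 1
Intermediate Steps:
Function('z')(Z, s) = Add(-3, Mul(Z, s))
Function('L')(X) = -6 (Function('L')(X) = Add(-9, 3) = -6)
k = -6
Pow(Add(k, Add(Add(3, 2), 2)), 2) = Pow(Add(-6, Add(Add(3, 2), 2)), 2) = Pow(Add(-6, Add(5, 2)), 2) = Pow(Add(-6, 7), 2) = Pow(1, 2) = 1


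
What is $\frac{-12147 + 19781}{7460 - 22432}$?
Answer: $- \frac{3817}{7486} \approx -0.50988$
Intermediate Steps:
$\frac{-12147 + 19781}{7460 - 22432} = \frac{7634}{-14972} = 7634 \left(- \frac{1}{14972}\right) = - \frac{3817}{7486}$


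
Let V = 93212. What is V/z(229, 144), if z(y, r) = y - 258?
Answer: -93212/29 ≈ -3214.2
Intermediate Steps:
z(y, r) = -258 + y
V/z(229, 144) = 93212/(-258 + 229) = 93212/(-29) = 93212*(-1/29) = -93212/29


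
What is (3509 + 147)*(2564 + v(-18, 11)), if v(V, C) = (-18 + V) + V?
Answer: 9176560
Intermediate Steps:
v(V, C) = -18 + 2*V
(3509 + 147)*(2564 + v(-18, 11)) = (3509 + 147)*(2564 + (-18 + 2*(-18))) = 3656*(2564 + (-18 - 36)) = 3656*(2564 - 54) = 3656*2510 = 9176560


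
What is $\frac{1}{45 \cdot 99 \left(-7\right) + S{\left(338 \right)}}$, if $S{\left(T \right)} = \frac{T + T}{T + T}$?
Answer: $- \frac{1}{31184} \approx -3.2068 \cdot 10^{-5}$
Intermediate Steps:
$S{\left(T \right)} = 1$ ($S{\left(T \right)} = \frac{2 T}{2 T} = 2 T \frac{1}{2 T} = 1$)
$\frac{1}{45 \cdot 99 \left(-7\right) + S{\left(338 \right)}} = \frac{1}{45 \cdot 99 \left(-7\right) + 1} = \frac{1}{4455 \left(-7\right) + 1} = \frac{1}{-31185 + 1} = \frac{1}{-31184} = - \frac{1}{31184}$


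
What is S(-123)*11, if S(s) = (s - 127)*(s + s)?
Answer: 676500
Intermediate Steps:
S(s) = 2*s*(-127 + s) (S(s) = (-127 + s)*(2*s) = 2*s*(-127 + s))
S(-123)*11 = (2*(-123)*(-127 - 123))*11 = (2*(-123)*(-250))*11 = 61500*11 = 676500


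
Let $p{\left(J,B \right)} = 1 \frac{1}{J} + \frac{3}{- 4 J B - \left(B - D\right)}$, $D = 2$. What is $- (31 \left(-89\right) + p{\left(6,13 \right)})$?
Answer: $\frac{5346637}{1938} \approx 2758.8$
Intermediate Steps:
$p{\left(J,B \right)} = \frac{1}{J} + \frac{3}{2 - B - 4 B J}$ ($p{\left(J,B \right)} = 1 \frac{1}{J} + \frac{3}{- 4 J B - \left(-2 + B\right)} = \frac{1}{J} + \frac{3}{- 4 B J - \left(-2 + B\right)} = \frac{1}{J} + \frac{3}{2 - B - 4 B J}$)
$- (31 \left(-89\right) + p{\left(6,13 \right)}) = - (31 \left(-89\right) + \frac{-2 + 13 - 18 + 4 \cdot 13 \cdot 6}{6 \left(-2 + 13 + 4 \cdot 13 \cdot 6\right)}) = - (-2759 + \frac{-2 + 13 - 18 + 312}{6 \left(-2 + 13 + 312\right)}) = - (-2759 + \frac{1}{6} \cdot \frac{1}{323} \cdot 305) = - (-2759 + \frac{305}{1938}) = \left(-1\right) \left(- \frac{5346637}{1938}\right) = \frac{5346637}{1938}$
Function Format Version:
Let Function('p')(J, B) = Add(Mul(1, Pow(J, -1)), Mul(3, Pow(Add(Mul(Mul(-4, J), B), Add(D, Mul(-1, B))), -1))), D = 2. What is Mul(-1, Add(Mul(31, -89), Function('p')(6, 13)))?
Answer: Rational(5346637, 1938) ≈ 2758.8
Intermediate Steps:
Function('p')(J, B) = Add(Pow(J, -1), Mul(3, Pow(Add(2, Mul(-1, B), Mul(-4, B, J)), -1))) (Function('p')(J, B) = Add(Mul(1, Pow(J, -1)), Mul(3, Pow(Add(Mul(Mul(-4, J), B), Add(2, Mul(-1, B))), -1))) = Add(Pow(J, -1), Mul(3, Pow(Add(Mul(-4, B, J), Add(2, Mul(-1, B))), -1))) = Add(Pow(J, -1), Mul(3, Pow(Add(2, Mul(-1, B), Mul(-4, B, J)), -1))))
Mul(-1, Add(Mul(31, -89), Function('p')(6, 13))) = Mul(-1, Add(Mul(31, -89), Mul(Pow(6, -1), Pow(Add(-2, 13, Mul(4, 13, 6)), -1), Add(-2, 13, Mul(-3, 6), Mul(4, 13, 6))))) = Mul(-1, Add(-2759, Mul(Rational(1, 6), Pow(Add(-2, 13, 312), -1), Add(-2, 13, -18, 312)))) = Mul(-1, Add(-2759, Mul(Rational(1, 6), Pow(323, -1), 305))) = Mul(-1, Add(-2759, Mul(Rational(1, 6), Rational(1, 323), 305))) = Mul(-1, Add(-2759, Rational(305, 1938))) = Mul(-1, Rational(-5346637, 1938)) = Rational(5346637, 1938)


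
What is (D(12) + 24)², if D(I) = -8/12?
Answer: 4900/9 ≈ 544.44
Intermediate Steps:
D(I) = -⅔ (D(I) = -8*1/12 = -⅔)
(D(12) + 24)² = (-⅔ + 24)² = (70/3)² = 4900/9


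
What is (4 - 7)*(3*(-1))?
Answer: 9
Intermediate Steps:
(4 - 7)*(3*(-1)) = -3*(-3) = 9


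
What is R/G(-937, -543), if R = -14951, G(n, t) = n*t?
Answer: -14951/508791 ≈ -0.029385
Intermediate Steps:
R/G(-937, -543) = -14951/((-937*(-543))) = -14951/508791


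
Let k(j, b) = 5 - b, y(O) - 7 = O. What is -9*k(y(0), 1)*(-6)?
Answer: 216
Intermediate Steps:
y(O) = 7 + O
-9*k(y(0), 1)*(-6) = -9*(5 - 1*1)*(-6) = -9*(5 - 1)*(-6) = -9*4*(-6) = -36*(-6) = 216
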